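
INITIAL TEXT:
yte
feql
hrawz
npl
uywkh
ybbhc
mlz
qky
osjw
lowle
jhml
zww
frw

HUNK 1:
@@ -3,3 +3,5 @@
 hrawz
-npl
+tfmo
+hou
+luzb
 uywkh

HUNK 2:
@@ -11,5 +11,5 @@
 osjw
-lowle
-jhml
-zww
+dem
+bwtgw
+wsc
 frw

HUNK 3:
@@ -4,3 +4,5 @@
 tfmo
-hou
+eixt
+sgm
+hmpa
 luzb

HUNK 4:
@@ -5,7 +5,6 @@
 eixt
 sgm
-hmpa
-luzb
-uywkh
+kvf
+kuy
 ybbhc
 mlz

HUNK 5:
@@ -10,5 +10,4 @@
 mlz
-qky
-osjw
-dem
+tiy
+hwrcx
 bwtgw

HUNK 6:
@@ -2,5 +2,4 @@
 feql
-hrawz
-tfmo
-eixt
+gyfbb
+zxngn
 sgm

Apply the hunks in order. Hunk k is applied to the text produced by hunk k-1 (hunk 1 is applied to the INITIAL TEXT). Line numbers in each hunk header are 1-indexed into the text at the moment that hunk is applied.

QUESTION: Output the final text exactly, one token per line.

Answer: yte
feql
gyfbb
zxngn
sgm
kvf
kuy
ybbhc
mlz
tiy
hwrcx
bwtgw
wsc
frw

Derivation:
Hunk 1: at line 3 remove [npl] add [tfmo,hou,luzb] -> 15 lines: yte feql hrawz tfmo hou luzb uywkh ybbhc mlz qky osjw lowle jhml zww frw
Hunk 2: at line 11 remove [lowle,jhml,zww] add [dem,bwtgw,wsc] -> 15 lines: yte feql hrawz tfmo hou luzb uywkh ybbhc mlz qky osjw dem bwtgw wsc frw
Hunk 3: at line 4 remove [hou] add [eixt,sgm,hmpa] -> 17 lines: yte feql hrawz tfmo eixt sgm hmpa luzb uywkh ybbhc mlz qky osjw dem bwtgw wsc frw
Hunk 4: at line 5 remove [hmpa,luzb,uywkh] add [kvf,kuy] -> 16 lines: yte feql hrawz tfmo eixt sgm kvf kuy ybbhc mlz qky osjw dem bwtgw wsc frw
Hunk 5: at line 10 remove [qky,osjw,dem] add [tiy,hwrcx] -> 15 lines: yte feql hrawz tfmo eixt sgm kvf kuy ybbhc mlz tiy hwrcx bwtgw wsc frw
Hunk 6: at line 2 remove [hrawz,tfmo,eixt] add [gyfbb,zxngn] -> 14 lines: yte feql gyfbb zxngn sgm kvf kuy ybbhc mlz tiy hwrcx bwtgw wsc frw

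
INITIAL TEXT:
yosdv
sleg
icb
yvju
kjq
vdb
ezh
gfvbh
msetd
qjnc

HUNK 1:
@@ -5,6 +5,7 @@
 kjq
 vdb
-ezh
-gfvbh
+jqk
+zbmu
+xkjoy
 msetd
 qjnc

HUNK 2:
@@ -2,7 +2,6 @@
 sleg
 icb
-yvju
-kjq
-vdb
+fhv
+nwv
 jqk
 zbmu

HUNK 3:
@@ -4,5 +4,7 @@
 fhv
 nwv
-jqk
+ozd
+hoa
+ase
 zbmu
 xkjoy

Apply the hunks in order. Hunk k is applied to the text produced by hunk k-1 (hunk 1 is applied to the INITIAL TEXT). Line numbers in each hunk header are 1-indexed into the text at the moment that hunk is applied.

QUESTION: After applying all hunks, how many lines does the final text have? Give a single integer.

Answer: 12

Derivation:
Hunk 1: at line 5 remove [ezh,gfvbh] add [jqk,zbmu,xkjoy] -> 11 lines: yosdv sleg icb yvju kjq vdb jqk zbmu xkjoy msetd qjnc
Hunk 2: at line 2 remove [yvju,kjq,vdb] add [fhv,nwv] -> 10 lines: yosdv sleg icb fhv nwv jqk zbmu xkjoy msetd qjnc
Hunk 3: at line 4 remove [jqk] add [ozd,hoa,ase] -> 12 lines: yosdv sleg icb fhv nwv ozd hoa ase zbmu xkjoy msetd qjnc
Final line count: 12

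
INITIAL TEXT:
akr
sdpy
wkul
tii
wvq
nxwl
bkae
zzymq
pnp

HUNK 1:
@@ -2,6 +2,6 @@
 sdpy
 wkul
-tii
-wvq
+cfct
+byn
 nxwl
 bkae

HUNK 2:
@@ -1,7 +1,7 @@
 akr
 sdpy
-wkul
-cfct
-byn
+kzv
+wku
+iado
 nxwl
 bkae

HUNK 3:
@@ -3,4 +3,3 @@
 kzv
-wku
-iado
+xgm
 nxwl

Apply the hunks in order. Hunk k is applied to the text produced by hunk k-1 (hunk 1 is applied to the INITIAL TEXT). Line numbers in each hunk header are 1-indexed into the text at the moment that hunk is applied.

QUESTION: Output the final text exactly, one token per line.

Hunk 1: at line 2 remove [tii,wvq] add [cfct,byn] -> 9 lines: akr sdpy wkul cfct byn nxwl bkae zzymq pnp
Hunk 2: at line 1 remove [wkul,cfct,byn] add [kzv,wku,iado] -> 9 lines: akr sdpy kzv wku iado nxwl bkae zzymq pnp
Hunk 3: at line 3 remove [wku,iado] add [xgm] -> 8 lines: akr sdpy kzv xgm nxwl bkae zzymq pnp

Answer: akr
sdpy
kzv
xgm
nxwl
bkae
zzymq
pnp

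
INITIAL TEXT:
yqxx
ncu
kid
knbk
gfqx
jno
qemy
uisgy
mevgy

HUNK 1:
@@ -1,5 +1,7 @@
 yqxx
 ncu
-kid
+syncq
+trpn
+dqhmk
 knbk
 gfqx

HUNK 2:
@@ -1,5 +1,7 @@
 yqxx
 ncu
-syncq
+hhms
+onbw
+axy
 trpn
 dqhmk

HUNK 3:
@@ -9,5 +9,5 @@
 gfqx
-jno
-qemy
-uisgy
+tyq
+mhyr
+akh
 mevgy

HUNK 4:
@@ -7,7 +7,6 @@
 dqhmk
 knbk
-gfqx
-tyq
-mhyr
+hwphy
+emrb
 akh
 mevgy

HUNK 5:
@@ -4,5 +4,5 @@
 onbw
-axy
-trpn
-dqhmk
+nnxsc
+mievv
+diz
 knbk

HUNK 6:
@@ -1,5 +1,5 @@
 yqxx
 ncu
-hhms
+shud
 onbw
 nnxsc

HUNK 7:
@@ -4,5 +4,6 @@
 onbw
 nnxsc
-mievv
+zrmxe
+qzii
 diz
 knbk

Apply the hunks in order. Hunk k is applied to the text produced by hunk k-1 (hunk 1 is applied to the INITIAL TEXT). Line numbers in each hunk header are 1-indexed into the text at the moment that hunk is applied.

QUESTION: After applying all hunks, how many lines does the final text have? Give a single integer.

Hunk 1: at line 1 remove [kid] add [syncq,trpn,dqhmk] -> 11 lines: yqxx ncu syncq trpn dqhmk knbk gfqx jno qemy uisgy mevgy
Hunk 2: at line 1 remove [syncq] add [hhms,onbw,axy] -> 13 lines: yqxx ncu hhms onbw axy trpn dqhmk knbk gfqx jno qemy uisgy mevgy
Hunk 3: at line 9 remove [jno,qemy,uisgy] add [tyq,mhyr,akh] -> 13 lines: yqxx ncu hhms onbw axy trpn dqhmk knbk gfqx tyq mhyr akh mevgy
Hunk 4: at line 7 remove [gfqx,tyq,mhyr] add [hwphy,emrb] -> 12 lines: yqxx ncu hhms onbw axy trpn dqhmk knbk hwphy emrb akh mevgy
Hunk 5: at line 4 remove [axy,trpn,dqhmk] add [nnxsc,mievv,diz] -> 12 lines: yqxx ncu hhms onbw nnxsc mievv diz knbk hwphy emrb akh mevgy
Hunk 6: at line 1 remove [hhms] add [shud] -> 12 lines: yqxx ncu shud onbw nnxsc mievv diz knbk hwphy emrb akh mevgy
Hunk 7: at line 4 remove [mievv] add [zrmxe,qzii] -> 13 lines: yqxx ncu shud onbw nnxsc zrmxe qzii diz knbk hwphy emrb akh mevgy
Final line count: 13

Answer: 13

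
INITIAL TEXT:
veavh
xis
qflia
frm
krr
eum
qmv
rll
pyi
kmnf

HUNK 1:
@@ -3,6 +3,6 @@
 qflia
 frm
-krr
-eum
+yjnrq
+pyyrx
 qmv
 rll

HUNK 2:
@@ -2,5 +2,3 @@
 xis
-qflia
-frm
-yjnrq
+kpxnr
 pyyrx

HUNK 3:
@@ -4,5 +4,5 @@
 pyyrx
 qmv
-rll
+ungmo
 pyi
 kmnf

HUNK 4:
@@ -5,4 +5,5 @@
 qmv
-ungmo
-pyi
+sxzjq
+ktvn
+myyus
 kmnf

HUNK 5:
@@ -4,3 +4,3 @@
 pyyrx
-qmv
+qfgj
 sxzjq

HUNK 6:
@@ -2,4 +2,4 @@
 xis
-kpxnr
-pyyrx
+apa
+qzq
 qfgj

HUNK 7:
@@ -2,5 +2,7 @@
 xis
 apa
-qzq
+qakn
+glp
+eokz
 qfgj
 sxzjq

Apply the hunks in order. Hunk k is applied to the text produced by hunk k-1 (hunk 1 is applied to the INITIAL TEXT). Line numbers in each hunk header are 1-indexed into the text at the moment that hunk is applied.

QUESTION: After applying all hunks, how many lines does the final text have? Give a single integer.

Hunk 1: at line 3 remove [krr,eum] add [yjnrq,pyyrx] -> 10 lines: veavh xis qflia frm yjnrq pyyrx qmv rll pyi kmnf
Hunk 2: at line 2 remove [qflia,frm,yjnrq] add [kpxnr] -> 8 lines: veavh xis kpxnr pyyrx qmv rll pyi kmnf
Hunk 3: at line 4 remove [rll] add [ungmo] -> 8 lines: veavh xis kpxnr pyyrx qmv ungmo pyi kmnf
Hunk 4: at line 5 remove [ungmo,pyi] add [sxzjq,ktvn,myyus] -> 9 lines: veavh xis kpxnr pyyrx qmv sxzjq ktvn myyus kmnf
Hunk 5: at line 4 remove [qmv] add [qfgj] -> 9 lines: veavh xis kpxnr pyyrx qfgj sxzjq ktvn myyus kmnf
Hunk 6: at line 2 remove [kpxnr,pyyrx] add [apa,qzq] -> 9 lines: veavh xis apa qzq qfgj sxzjq ktvn myyus kmnf
Hunk 7: at line 2 remove [qzq] add [qakn,glp,eokz] -> 11 lines: veavh xis apa qakn glp eokz qfgj sxzjq ktvn myyus kmnf
Final line count: 11

Answer: 11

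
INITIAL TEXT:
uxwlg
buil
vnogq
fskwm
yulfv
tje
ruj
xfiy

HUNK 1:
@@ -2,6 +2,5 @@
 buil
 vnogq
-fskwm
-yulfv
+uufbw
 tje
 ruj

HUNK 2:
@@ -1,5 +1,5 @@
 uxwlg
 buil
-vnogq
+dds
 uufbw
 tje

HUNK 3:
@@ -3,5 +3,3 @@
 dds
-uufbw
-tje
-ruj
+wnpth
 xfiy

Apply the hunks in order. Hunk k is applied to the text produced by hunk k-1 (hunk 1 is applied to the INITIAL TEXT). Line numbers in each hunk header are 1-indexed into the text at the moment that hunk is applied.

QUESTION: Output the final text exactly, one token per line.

Answer: uxwlg
buil
dds
wnpth
xfiy

Derivation:
Hunk 1: at line 2 remove [fskwm,yulfv] add [uufbw] -> 7 lines: uxwlg buil vnogq uufbw tje ruj xfiy
Hunk 2: at line 1 remove [vnogq] add [dds] -> 7 lines: uxwlg buil dds uufbw tje ruj xfiy
Hunk 3: at line 3 remove [uufbw,tje,ruj] add [wnpth] -> 5 lines: uxwlg buil dds wnpth xfiy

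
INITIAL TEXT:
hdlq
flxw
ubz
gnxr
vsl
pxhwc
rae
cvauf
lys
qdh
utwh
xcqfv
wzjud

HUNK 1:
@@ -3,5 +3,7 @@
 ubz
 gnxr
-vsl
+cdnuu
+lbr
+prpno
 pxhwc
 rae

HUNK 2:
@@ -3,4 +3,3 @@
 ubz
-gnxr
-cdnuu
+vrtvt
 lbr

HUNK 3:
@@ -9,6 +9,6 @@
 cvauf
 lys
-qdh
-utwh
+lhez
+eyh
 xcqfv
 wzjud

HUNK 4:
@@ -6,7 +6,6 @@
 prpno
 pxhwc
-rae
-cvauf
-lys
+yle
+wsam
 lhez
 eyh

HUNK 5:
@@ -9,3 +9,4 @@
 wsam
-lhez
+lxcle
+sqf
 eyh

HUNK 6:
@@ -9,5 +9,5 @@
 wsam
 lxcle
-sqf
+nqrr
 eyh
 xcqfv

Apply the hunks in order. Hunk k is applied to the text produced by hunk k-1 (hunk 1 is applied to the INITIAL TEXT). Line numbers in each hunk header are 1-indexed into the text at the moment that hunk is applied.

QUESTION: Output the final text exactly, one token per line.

Hunk 1: at line 3 remove [vsl] add [cdnuu,lbr,prpno] -> 15 lines: hdlq flxw ubz gnxr cdnuu lbr prpno pxhwc rae cvauf lys qdh utwh xcqfv wzjud
Hunk 2: at line 3 remove [gnxr,cdnuu] add [vrtvt] -> 14 lines: hdlq flxw ubz vrtvt lbr prpno pxhwc rae cvauf lys qdh utwh xcqfv wzjud
Hunk 3: at line 9 remove [qdh,utwh] add [lhez,eyh] -> 14 lines: hdlq flxw ubz vrtvt lbr prpno pxhwc rae cvauf lys lhez eyh xcqfv wzjud
Hunk 4: at line 6 remove [rae,cvauf,lys] add [yle,wsam] -> 13 lines: hdlq flxw ubz vrtvt lbr prpno pxhwc yle wsam lhez eyh xcqfv wzjud
Hunk 5: at line 9 remove [lhez] add [lxcle,sqf] -> 14 lines: hdlq flxw ubz vrtvt lbr prpno pxhwc yle wsam lxcle sqf eyh xcqfv wzjud
Hunk 6: at line 9 remove [sqf] add [nqrr] -> 14 lines: hdlq flxw ubz vrtvt lbr prpno pxhwc yle wsam lxcle nqrr eyh xcqfv wzjud

Answer: hdlq
flxw
ubz
vrtvt
lbr
prpno
pxhwc
yle
wsam
lxcle
nqrr
eyh
xcqfv
wzjud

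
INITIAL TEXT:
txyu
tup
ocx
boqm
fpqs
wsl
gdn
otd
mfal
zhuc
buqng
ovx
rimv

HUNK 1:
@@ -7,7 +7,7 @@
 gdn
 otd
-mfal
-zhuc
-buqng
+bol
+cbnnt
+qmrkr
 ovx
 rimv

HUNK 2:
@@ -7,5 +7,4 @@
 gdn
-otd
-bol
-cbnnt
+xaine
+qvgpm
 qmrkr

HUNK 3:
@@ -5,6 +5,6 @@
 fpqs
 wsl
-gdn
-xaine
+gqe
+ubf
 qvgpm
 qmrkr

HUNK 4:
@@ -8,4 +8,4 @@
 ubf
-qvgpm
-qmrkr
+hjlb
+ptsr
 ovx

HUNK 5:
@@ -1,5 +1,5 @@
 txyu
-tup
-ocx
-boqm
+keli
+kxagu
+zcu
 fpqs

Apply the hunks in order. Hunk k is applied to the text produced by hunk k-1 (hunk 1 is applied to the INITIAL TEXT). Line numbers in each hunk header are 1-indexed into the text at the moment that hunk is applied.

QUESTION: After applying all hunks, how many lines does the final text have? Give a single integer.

Answer: 12

Derivation:
Hunk 1: at line 7 remove [mfal,zhuc,buqng] add [bol,cbnnt,qmrkr] -> 13 lines: txyu tup ocx boqm fpqs wsl gdn otd bol cbnnt qmrkr ovx rimv
Hunk 2: at line 7 remove [otd,bol,cbnnt] add [xaine,qvgpm] -> 12 lines: txyu tup ocx boqm fpqs wsl gdn xaine qvgpm qmrkr ovx rimv
Hunk 3: at line 5 remove [gdn,xaine] add [gqe,ubf] -> 12 lines: txyu tup ocx boqm fpqs wsl gqe ubf qvgpm qmrkr ovx rimv
Hunk 4: at line 8 remove [qvgpm,qmrkr] add [hjlb,ptsr] -> 12 lines: txyu tup ocx boqm fpqs wsl gqe ubf hjlb ptsr ovx rimv
Hunk 5: at line 1 remove [tup,ocx,boqm] add [keli,kxagu,zcu] -> 12 lines: txyu keli kxagu zcu fpqs wsl gqe ubf hjlb ptsr ovx rimv
Final line count: 12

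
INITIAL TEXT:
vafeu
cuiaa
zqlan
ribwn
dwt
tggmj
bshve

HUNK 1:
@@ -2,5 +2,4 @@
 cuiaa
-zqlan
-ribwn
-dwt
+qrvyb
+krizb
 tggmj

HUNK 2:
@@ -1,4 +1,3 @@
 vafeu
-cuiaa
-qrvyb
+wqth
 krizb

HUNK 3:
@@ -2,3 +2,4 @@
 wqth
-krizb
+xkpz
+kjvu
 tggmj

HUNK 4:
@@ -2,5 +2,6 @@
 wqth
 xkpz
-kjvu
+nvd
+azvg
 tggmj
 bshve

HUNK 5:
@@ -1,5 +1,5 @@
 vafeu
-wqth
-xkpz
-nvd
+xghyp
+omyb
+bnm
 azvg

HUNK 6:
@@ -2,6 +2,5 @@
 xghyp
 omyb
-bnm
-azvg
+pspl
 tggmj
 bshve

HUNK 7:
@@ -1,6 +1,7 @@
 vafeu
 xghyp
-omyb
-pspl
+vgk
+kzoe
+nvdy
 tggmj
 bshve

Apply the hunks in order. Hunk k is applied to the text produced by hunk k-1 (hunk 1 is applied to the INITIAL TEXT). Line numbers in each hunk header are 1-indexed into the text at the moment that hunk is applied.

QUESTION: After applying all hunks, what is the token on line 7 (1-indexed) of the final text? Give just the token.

Answer: bshve

Derivation:
Hunk 1: at line 2 remove [zqlan,ribwn,dwt] add [qrvyb,krizb] -> 6 lines: vafeu cuiaa qrvyb krizb tggmj bshve
Hunk 2: at line 1 remove [cuiaa,qrvyb] add [wqth] -> 5 lines: vafeu wqth krizb tggmj bshve
Hunk 3: at line 2 remove [krizb] add [xkpz,kjvu] -> 6 lines: vafeu wqth xkpz kjvu tggmj bshve
Hunk 4: at line 2 remove [kjvu] add [nvd,azvg] -> 7 lines: vafeu wqth xkpz nvd azvg tggmj bshve
Hunk 5: at line 1 remove [wqth,xkpz,nvd] add [xghyp,omyb,bnm] -> 7 lines: vafeu xghyp omyb bnm azvg tggmj bshve
Hunk 6: at line 2 remove [bnm,azvg] add [pspl] -> 6 lines: vafeu xghyp omyb pspl tggmj bshve
Hunk 7: at line 1 remove [omyb,pspl] add [vgk,kzoe,nvdy] -> 7 lines: vafeu xghyp vgk kzoe nvdy tggmj bshve
Final line 7: bshve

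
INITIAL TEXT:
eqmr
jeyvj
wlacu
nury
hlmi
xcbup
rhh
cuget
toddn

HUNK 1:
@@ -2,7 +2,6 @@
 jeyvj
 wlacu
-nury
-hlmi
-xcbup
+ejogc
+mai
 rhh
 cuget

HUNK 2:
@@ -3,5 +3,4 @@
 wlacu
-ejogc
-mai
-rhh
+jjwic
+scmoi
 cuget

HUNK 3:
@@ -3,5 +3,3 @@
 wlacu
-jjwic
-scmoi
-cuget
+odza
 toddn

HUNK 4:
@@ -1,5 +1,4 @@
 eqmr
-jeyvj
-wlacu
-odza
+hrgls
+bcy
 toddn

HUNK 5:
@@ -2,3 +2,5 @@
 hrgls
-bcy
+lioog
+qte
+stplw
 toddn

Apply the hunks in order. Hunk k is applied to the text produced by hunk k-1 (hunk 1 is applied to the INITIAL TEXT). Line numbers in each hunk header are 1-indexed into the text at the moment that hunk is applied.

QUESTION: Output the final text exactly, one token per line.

Hunk 1: at line 2 remove [nury,hlmi,xcbup] add [ejogc,mai] -> 8 lines: eqmr jeyvj wlacu ejogc mai rhh cuget toddn
Hunk 2: at line 3 remove [ejogc,mai,rhh] add [jjwic,scmoi] -> 7 lines: eqmr jeyvj wlacu jjwic scmoi cuget toddn
Hunk 3: at line 3 remove [jjwic,scmoi,cuget] add [odza] -> 5 lines: eqmr jeyvj wlacu odza toddn
Hunk 4: at line 1 remove [jeyvj,wlacu,odza] add [hrgls,bcy] -> 4 lines: eqmr hrgls bcy toddn
Hunk 5: at line 2 remove [bcy] add [lioog,qte,stplw] -> 6 lines: eqmr hrgls lioog qte stplw toddn

Answer: eqmr
hrgls
lioog
qte
stplw
toddn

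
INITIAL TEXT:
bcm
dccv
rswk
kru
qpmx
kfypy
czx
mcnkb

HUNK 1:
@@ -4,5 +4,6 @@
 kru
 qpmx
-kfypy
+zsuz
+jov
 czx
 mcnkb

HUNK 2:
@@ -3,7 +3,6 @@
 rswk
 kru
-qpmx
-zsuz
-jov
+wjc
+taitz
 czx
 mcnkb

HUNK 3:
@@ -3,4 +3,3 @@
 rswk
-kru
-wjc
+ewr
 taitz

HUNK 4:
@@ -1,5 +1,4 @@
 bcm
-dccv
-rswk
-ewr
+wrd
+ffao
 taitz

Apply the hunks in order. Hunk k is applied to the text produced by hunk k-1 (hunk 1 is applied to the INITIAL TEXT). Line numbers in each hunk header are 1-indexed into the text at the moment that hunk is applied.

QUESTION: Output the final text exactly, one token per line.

Answer: bcm
wrd
ffao
taitz
czx
mcnkb

Derivation:
Hunk 1: at line 4 remove [kfypy] add [zsuz,jov] -> 9 lines: bcm dccv rswk kru qpmx zsuz jov czx mcnkb
Hunk 2: at line 3 remove [qpmx,zsuz,jov] add [wjc,taitz] -> 8 lines: bcm dccv rswk kru wjc taitz czx mcnkb
Hunk 3: at line 3 remove [kru,wjc] add [ewr] -> 7 lines: bcm dccv rswk ewr taitz czx mcnkb
Hunk 4: at line 1 remove [dccv,rswk,ewr] add [wrd,ffao] -> 6 lines: bcm wrd ffao taitz czx mcnkb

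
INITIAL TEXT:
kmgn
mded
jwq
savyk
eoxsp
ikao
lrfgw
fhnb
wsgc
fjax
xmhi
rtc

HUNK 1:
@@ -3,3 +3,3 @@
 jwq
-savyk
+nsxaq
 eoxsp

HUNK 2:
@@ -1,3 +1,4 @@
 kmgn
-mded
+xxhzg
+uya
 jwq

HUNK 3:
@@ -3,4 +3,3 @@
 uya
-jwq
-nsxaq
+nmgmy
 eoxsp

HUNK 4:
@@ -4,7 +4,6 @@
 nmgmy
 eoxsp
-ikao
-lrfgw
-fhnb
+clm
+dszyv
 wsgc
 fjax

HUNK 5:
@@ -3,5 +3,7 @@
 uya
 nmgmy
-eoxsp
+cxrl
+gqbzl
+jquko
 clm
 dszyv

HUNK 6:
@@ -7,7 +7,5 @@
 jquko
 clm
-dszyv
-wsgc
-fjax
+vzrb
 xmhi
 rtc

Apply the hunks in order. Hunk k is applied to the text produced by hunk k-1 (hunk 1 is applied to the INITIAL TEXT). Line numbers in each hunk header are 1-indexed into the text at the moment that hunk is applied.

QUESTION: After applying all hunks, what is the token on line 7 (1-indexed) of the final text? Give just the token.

Hunk 1: at line 3 remove [savyk] add [nsxaq] -> 12 lines: kmgn mded jwq nsxaq eoxsp ikao lrfgw fhnb wsgc fjax xmhi rtc
Hunk 2: at line 1 remove [mded] add [xxhzg,uya] -> 13 lines: kmgn xxhzg uya jwq nsxaq eoxsp ikao lrfgw fhnb wsgc fjax xmhi rtc
Hunk 3: at line 3 remove [jwq,nsxaq] add [nmgmy] -> 12 lines: kmgn xxhzg uya nmgmy eoxsp ikao lrfgw fhnb wsgc fjax xmhi rtc
Hunk 4: at line 4 remove [ikao,lrfgw,fhnb] add [clm,dszyv] -> 11 lines: kmgn xxhzg uya nmgmy eoxsp clm dszyv wsgc fjax xmhi rtc
Hunk 5: at line 3 remove [eoxsp] add [cxrl,gqbzl,jquko] -> 13 lines: kmgn xxhzg uya nmgmy cxrl gqbzl jquko clm dszyv wsgc fjax xmhi rtc
Hunk 6: at line 7 remove [dszyv,wsgc,fjax] add [vzrb] -> 11 lines: kmgn xxhzg uya nmgmy cxrl gqbzl jquko clm vzrb xmhi rtc
Final line 7: jquko

Answer: jquko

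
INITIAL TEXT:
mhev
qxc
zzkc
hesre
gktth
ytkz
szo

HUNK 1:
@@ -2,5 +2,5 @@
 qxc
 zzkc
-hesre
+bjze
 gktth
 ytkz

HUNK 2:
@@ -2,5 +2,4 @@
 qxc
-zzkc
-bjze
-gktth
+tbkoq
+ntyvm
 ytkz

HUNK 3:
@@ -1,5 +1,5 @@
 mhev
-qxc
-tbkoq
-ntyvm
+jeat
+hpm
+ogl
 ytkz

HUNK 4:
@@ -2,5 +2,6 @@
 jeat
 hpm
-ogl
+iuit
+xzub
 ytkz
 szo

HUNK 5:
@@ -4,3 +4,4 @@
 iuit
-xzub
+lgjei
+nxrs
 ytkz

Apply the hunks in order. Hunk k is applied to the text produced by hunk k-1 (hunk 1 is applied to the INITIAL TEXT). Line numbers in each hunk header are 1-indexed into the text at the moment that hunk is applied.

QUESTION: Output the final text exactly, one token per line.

Hunk 1: at line 2 remove [hesre] add [bjze] -> 7 lines: mhev qxc zzkc bjze gktth ytkz szo
Hunk 2: at line 2 remove [zzkc,bjze,gktth] add [tbkoq,ntyvm] -> 6 lines: mhev qxc tbkoq ntyvm ytkz szo
Hunk 3: at line 1 remove [qxc,tbkoq,ntyvm] add [jeat,hpm,ogl] -> 6 lines: mhev jeat hpm ogl ytkz szo
Hunk 4: at line 2 remove [ogl] add [iuit,xzub] -> 7 lines: mhev jeat hpm iuit xzub ytkz szo
Hunk 5: at line 4 remove [xzub] add [lgjei,nxrs] -> 8 lines: mhev jeat hpm iuit lgjei nxrs ytkz szo

Answer: mhev
jeat
hpm
iuit
lgjei
nxrs
ytkz
szo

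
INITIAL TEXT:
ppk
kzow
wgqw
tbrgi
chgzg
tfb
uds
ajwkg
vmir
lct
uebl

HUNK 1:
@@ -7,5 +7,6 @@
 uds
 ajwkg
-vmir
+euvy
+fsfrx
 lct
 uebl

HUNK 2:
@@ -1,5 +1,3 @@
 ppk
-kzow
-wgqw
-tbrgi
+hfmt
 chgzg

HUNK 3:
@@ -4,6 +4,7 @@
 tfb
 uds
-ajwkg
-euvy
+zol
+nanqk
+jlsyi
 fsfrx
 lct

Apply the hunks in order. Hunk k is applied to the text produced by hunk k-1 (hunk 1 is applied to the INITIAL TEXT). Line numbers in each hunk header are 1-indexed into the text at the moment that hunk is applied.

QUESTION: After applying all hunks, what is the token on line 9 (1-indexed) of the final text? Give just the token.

Hunk 1: at line 7 remove [vmir] add [euvy,fsfrx] -> 12 lines: ppk kzow wgqw tbrgi chgzg tfb uds ajwkg euvy fsfrx lct uebl
Hunk 2: at line 1 remove [kzow,wgqw,tbrgi] add [hfmt] -> 10 lines: ppk hfmt chgzg tfb uds ajwkg euvy fsfrx lct uebl
Hunk 3: at line 4 remove [ajwkg,euvy] add [zol,nanqk,jlsyi] -> 11 lines: ppk hfmt chgzg tfb uds zol nanqk jlsyi fsfrx lct uebl
Final line 9: fsfrx

Answer: fsfrx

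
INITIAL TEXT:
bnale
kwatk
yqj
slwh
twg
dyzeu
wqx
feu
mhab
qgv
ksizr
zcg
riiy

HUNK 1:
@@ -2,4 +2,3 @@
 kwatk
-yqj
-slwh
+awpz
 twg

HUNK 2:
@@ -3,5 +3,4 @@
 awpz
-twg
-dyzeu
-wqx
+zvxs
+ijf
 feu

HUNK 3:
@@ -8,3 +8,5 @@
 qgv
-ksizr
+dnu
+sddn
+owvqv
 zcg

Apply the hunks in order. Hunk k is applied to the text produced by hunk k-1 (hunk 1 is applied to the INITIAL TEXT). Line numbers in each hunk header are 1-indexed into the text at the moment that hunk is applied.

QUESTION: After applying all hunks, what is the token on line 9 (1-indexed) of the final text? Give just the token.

Answer: dnu

Derivation:
Hunk 1: at line 2 remove [yqj,slwh] add [awpz] -> 12 lines: bnale kwatk awpz twg dyzeu wqx feu mhab qgv ksizr zcg riiy
Hunk 2: at line 3 remove [twg,dyzeu,wqx] add [zvxs,ijf] -> 11 lines: bnale kwatk awpz zvxs ijf feu mhab qgv ksizr zcg riiy
Hunk 3: at line 8 remove [ksizr] add [dnu,sddn,owvqv] -> 13 lines: bnale kwatk awpz zvxs ijf feu mhab qgv dnu sddn owvqv zcg riiy
Final line 9: dnu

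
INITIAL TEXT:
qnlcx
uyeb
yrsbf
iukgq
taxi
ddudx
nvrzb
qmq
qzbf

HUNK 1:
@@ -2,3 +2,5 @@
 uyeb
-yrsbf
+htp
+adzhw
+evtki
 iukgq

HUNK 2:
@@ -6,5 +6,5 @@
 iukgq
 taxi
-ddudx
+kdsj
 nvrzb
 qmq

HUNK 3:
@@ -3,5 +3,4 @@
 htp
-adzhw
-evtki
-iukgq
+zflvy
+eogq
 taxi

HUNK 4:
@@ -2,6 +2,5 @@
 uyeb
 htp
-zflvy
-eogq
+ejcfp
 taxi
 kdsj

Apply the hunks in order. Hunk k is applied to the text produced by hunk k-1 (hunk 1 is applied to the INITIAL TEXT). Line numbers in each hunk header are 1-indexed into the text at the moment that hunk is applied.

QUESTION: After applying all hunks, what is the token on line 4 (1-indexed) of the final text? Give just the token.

Hunk 1: at line 2 remove [yrsbf] add [htp,adzhw,evtki] -> 11 lines: qnlcx uyeb htp adzhw evtki iukgq taxi ddudx nvrzb qmq qzbf
Hunk 2: at line 6 remove [ddudx] add [kdsj] -> 11 lines: qnlcx uyeb htp adzhw evtki iukgq taxi kdsj nvrzb qmq qzbf
Hunk 3: at line 3 remove [adzhw,evtki,iukgq] add [zflvy,eogq] -> 10 lines: qnlcx uyeb htp zflvy eogq taxi kdsj nvrzb qmq qzbf
Hunk 4: at line 2 remove [zflvy,eogq] add [ejcfp] -> 9 lines: qnlcx uyeb htp ejcfp taxi kdsj nvrzb qmq qzbf
Final line 4: ejcfp

Answer: ejcfp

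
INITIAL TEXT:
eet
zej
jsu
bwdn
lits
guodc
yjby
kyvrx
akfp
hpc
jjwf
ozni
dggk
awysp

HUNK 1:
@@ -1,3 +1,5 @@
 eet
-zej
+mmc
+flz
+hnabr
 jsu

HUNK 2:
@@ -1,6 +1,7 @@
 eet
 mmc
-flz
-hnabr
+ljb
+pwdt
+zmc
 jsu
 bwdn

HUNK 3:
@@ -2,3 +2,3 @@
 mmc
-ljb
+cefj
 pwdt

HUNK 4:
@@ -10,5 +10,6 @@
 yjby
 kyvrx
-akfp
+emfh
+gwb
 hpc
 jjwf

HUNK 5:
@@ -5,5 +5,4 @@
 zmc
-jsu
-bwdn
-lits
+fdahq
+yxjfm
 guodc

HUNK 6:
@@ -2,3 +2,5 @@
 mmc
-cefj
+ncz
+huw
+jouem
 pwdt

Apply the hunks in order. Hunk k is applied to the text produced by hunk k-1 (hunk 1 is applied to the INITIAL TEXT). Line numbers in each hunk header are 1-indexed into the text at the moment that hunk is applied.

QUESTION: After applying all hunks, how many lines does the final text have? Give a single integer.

Answer: 19

Derivation:
Hunk 1: at line 1 remove [zej] add [mmc,flz,hnabr] -> 16 lines: eet mmc flz hnabr jsu bwdn lits guodc yjby kyvrx akfp hpc jjwf ozni dggk awysp
Hunk 2: at line 1 remove [flz,hnabr] add [ljb,pwdt,zmc] -> 17 lines: eet mmc ljb pwdt zmc jsu bwdn lits guodc yjby kyvrx akfp hpc jjwf ozni dggk awysp
Hunk 3: at line 2 remove [ljb] add [cefj] -> 17 lines: eet mmc cefj pwdt zmc jsu bwdn lits guodc yjby kyvrx akfp hpc jjwf ozni dggk awysp
Hunk 4: at line 10 remove [akfp] add [emfh,gwb] -> 18 lines: eet mmc cefj pwdt zmc jsu bwdn lits guodc yjby kyvrx emfh gwb hpc jjwf ozni dggk awysp
Hunk 5: at line 5 remove [jsu,bwdn,lits] add [fdahq,yxjfm] -> 17 lines: eet mmc cefj pwdt zmc fdahq yxjfm guodc yjby kyvrx emfh gwb hpc jjwf ozni dggk awysp
Hunk 6: at line 2 remove [cefj] add [ncz,huw,jouem] -> 19 lines: eet mmc ncz huw jouem pwdt zmc fdahq yxjfm guodc yjby kyvrx emfh gwb hpc jjwf ozni dggk awysp
Final line count: 19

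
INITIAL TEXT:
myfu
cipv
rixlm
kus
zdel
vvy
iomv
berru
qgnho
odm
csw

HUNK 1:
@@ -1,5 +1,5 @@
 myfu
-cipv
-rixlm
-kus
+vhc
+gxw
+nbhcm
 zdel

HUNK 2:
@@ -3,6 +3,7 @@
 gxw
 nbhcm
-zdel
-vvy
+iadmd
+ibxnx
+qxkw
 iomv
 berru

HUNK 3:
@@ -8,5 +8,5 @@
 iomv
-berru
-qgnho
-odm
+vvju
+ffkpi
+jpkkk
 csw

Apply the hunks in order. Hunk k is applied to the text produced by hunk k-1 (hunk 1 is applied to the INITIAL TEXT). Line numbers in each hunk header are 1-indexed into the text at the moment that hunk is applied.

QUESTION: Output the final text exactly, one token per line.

Answer: myfu
vhc
gxw
nbhcm
iadmd
ibxnx
qxkw
iomv
vvju
ffkpi
jpkkk
csw

Derivation:
Hunk 1: at line 1 remove [cipv,rixlm,kus] add [vhc,gxw,nbhcm] -> 11 lines: myfu vhc gxw nbhcm zdel vvy iomv berru qgnho odm csw
Hunk 2: at line 3 remove [zdel,vvy] add [iadmd,ibxnx,qxkw] -> 12 lines: myfu vhc gxw nbhcm iadmd ibxnx qxkw iomv berru qgnho odm csw
Hunk 3: at line 8 remove [berru,qgnho,odm] add [vvju,ffkpi,jpkkk] -> 12 lines: myfu vhc gxw nbhcm iadmd ibxnx qxkw iomv vvju ffkpi jpkkk csw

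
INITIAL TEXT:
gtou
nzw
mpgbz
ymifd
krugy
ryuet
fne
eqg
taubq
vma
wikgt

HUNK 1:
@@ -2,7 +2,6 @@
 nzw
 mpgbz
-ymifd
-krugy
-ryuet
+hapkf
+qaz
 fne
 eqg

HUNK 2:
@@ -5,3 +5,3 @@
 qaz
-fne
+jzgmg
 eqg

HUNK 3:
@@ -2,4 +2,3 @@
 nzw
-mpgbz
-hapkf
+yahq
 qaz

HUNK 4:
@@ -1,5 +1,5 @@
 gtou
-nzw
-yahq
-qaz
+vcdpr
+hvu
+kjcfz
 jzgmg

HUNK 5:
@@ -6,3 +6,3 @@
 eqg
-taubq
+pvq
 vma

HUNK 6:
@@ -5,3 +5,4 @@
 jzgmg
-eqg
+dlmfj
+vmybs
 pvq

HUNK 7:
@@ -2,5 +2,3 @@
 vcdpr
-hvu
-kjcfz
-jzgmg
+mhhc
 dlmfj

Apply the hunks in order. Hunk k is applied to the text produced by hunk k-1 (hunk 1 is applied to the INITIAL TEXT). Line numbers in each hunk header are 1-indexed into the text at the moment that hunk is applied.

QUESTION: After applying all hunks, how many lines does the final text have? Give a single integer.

Answer: 8

Derivation:
Hunk 1: at line 2 remove [ymifd,krugy,ryuet] add [hapkf,qaz] -> 10 lines: gtou nzw mpgbz hapkf qaz fne eqg taubq vma wikgt
Hunk 2: at line 5 remove [fne] add [jzgmg] -> 10 lines: gtou nzw mpgbz hapkf qaz jzgmg eqg taubq vma wikgt
Hunk 3: at line 2 remove [mpgbz,hapkf] add [yahq] -> 9 lines: gtou nzw yahq qaz jzgmg eqg taubq vma wikgt
Hunk 4: at line 1 remove [nzw,yahq,qaz] add [vcdpr,hvu,kjcfz] -> 9 lines: gtou vcdpr hvu kjcfz jzgmg eqg taubq vma wikgt
Hunk 5: at line 6 remove [taubq] add [pvq] -> 9 lines: gtou vcdpr hvu kjcfz jzgmg eqg pvq vma wikgt
Hunk 6: at line 5 remove [eqg] add [dlmfj,vmybs] -> 10 lines: gtou vcdpr hvu kjcfz jzgmg dlmfj vmybs pvq vma wikgt
Hunk 7: at line 2 remove [hvu,kjcfz,jzgmg] add [mhhc] -> 8 lines: gtou vcdpr mhhc dlmfj vmybs pvq vma wikgt
Final line count: 8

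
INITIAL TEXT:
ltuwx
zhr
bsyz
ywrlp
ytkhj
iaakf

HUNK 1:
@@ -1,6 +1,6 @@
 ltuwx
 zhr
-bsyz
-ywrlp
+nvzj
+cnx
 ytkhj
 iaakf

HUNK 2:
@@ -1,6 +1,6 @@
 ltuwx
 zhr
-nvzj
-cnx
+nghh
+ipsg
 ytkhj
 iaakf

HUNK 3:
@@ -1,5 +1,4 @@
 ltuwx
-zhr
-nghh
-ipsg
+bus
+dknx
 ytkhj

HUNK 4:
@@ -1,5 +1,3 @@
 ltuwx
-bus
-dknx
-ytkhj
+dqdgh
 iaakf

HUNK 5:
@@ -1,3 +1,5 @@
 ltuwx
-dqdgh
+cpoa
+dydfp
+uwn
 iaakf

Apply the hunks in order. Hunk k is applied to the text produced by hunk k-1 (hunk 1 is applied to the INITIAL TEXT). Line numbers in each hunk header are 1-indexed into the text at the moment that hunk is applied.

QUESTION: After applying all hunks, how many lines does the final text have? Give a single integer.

Answer: 5

Derivation:
Hunk 1: at line 1 remove [bsyz,ywrlp] add [nvzj,cnx] -> 6 lines: ltuwx zhr nvzj cnx ytkhj iaakf
Hunk 2: at line 1 remove [nvzj,cnx] add [nghh,ipsg] -> 6 lines: ltuwx zhr nghh ipsg ytkhj iaakf
Hunk 3: at line 1 remove [zhr,nghh,ipsg] add [bus,dknx] -> 5 lines: ltuwx bus dknx ytkhj iaakf
Hunk 4: at line 1 remove [bus,dknx,ytkhj] add [dqdgh] -> 3 lines: ltuwx dqdgh iaakf
Hunk 5: at line 1 remove [dqdgh] add [cpoa,dydfp,uwn] -> 5 lines: ltuwx cpoa dydfp uwn iaakf
Final line count: 5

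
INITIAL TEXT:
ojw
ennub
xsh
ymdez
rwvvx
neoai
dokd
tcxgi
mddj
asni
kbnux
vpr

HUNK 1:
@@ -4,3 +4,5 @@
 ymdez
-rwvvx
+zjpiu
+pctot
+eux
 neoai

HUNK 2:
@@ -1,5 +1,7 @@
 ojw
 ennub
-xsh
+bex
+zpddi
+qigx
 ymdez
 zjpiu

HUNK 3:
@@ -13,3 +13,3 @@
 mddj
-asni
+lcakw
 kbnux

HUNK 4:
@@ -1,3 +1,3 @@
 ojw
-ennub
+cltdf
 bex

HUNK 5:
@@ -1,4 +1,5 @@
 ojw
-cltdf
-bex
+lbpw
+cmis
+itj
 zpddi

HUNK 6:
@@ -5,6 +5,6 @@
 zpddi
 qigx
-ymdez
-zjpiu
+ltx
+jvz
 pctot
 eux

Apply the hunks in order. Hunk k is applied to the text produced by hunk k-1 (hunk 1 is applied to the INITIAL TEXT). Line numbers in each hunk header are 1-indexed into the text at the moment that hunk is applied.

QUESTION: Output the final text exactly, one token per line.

Hunk 1: at line 4 remove [rwvvx] add [zjpiu,pctot,eux] -> 14 lines: ojw ennub xsh ymdez zjpiu pctot eux neoai dokd tcxgi mddj asni kbnux vpr
Hunk 2: at line 1 remove [xsh] add [bex,zpddi,qigx] -> 16 lines: ojw ennub bex zpddi qigx ymdez zjpiu pctot eux neoai dokd tcxgi mddj asni kbnux vpr
Hunk 3: at line 13 remove [asni] add [lcakw] -> 16 lines: ojw ennub bex zpddi qigx ymdez zjpiu pctot eux neoai dokd tcxgi mddj lcakw kbnux vpr
Hunk 4: at line 1 remove [ennub] add [cltdf] -> 16 lines: ojw cltdf bex zpddi qigx ymdez zjpiu pctot eux neoai dokd tcxgi mddj lcakw kbnux vpr
Hunk 5: at line 1 remove [cltdf,bex] add [lbpw,cmis,itj] -> 17 lines: ojw lbpw cmis itj zpddi qigx ymdez zjpiu pctot eux neoai dokd tcxgi mddj lcakw kbnux vpr
Hunk 6: at line 5 remove [ymdez,zjpiu] add [ltx,jvz] -> 17 lines: ojw lbpw cmis itj zpddi qigx ltx jvz pctot eux neoai dokd tcxgi mddj lcakw kbnux vpr

Answer: ojw
lbpw
cmis
itj
zpddi
qigx
ltx
jvz
pctot
eux
neoai
dokd
tcxgi
mddj
lcakw
kbnux
vpr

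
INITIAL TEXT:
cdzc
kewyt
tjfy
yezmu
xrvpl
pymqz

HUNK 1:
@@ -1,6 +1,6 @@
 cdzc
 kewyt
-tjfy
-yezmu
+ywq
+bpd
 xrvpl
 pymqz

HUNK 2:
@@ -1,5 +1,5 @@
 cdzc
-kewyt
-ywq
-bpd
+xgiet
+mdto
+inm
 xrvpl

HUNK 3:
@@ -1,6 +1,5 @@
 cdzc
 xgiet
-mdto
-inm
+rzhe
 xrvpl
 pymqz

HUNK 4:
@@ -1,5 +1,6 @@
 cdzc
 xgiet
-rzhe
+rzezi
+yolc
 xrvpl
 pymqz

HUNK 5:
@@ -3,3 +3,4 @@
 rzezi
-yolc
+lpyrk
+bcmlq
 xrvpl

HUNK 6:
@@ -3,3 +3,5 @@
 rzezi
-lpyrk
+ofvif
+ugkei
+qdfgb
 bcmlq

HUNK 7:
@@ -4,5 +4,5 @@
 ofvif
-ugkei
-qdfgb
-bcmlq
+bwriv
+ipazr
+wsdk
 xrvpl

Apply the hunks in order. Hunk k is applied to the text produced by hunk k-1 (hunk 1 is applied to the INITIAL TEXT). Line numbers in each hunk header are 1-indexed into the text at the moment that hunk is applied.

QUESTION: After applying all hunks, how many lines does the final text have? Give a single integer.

Hunk 1: at line 1 remove [tjfy,yezmu] add [ywq,bpd] -> 6 lines: cdzc kewyt ywq bpd xrvpl pymqz
Hunk 2: at line 1 remove [kewyt,ywq,bpd] add [xgiet,mdto,inm] -> 6 lines: cdzc xgiet mdto inm xrvpl pymqz
Hunk 3: at line 1 remove [mdto,inm] add [rzhe] -> 5 lines: cdzc xgiet rzhe xrvpl pymqz
Hunk 4: at line 1 remove [rzhe] add [rzezi,yolc] -> 6 lines: cdzc xgiet rzezi yolc xrvpl pymqz
Hunk 5: at line 3 remove [yolc] add [lpyrk,bcmlq] -> 7 lines: cdzc xgiet rzezi lpyrk bcmlq xrvpl pymqz
Hunk 6: at line 3 remove [lpyrk] add [ofvif,ugkei,qdfgb] -> 9 lines: cdzc xgiet rzezi ofvif ugkei qdfgb bcmlq xrvpl pymqz
Hunk 7: at line 4 remove [ugkei,qdfgb,bcmlq] add [bwriv,ipazr,wsdk] -> 9 lines: cdzc xgiet rzezi ofvif bwriv ipazr wsdk xrvpl pymqz
Final line count: 9

Answer: 9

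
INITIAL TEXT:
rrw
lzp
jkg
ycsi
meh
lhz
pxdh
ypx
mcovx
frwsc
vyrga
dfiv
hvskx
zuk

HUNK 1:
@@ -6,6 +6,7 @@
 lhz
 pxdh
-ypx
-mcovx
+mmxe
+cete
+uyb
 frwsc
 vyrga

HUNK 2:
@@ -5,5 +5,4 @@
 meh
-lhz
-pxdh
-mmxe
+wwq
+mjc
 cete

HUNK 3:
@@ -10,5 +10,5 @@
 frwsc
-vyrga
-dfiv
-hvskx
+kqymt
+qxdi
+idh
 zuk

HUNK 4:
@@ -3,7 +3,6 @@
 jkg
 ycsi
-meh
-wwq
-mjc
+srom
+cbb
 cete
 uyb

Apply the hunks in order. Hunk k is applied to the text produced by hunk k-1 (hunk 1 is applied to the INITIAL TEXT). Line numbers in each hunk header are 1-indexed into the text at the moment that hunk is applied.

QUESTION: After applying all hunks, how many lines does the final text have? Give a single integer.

Hunk 1: at line 6 remove [ypx,mcovx] add [mmxe,cete,uyb] -> 15 lines: rrw lzp jkg ycsi meh lhz pxdh mmxe cete uyb frwsc vyrga dfiv hvskx zuk
Hunk 2: at line 5 remove [lhz,pxdh,mmxe] add [wwq,mjc] -> 14 lines: rrw lzp jkg ycsi meh wwq mjc cete uyb frwsc vyrga dfiv hvskx zuk
Hunk 3: at line 10 remove [vyrga,dfiv,hvskx] add [kqymt,qxdi,idh] -> 14 lines: rrw lzp jkg ycsi meh wwq mjc cete uyb frwsc kqymt qxdi idh zuk
Hunk 4: at line 3 remove [meh,wwq,mjc] add [srom,cbb] -> 13 lines: rrw lzp jkg ycsi srom cbb cete uyb frwsc kqymt qxdi idh zuk
Final line count: 13

Answer: 13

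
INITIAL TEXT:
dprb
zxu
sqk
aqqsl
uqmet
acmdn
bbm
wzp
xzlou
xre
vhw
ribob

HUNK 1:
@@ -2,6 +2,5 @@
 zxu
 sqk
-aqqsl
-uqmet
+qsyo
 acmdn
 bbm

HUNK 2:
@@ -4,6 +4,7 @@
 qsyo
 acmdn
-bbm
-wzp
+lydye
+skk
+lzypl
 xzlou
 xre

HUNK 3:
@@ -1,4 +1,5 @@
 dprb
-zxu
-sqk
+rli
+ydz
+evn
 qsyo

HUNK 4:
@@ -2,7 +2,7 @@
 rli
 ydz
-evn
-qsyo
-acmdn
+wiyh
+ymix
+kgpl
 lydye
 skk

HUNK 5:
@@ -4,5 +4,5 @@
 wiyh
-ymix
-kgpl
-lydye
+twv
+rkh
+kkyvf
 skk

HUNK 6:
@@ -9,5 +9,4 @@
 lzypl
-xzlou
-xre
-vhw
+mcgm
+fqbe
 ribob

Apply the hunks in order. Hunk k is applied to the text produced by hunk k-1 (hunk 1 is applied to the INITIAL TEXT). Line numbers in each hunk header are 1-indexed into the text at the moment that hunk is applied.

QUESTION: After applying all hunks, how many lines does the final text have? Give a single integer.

Answer: 12

Derivation:
Hunk 1: at line 2 remove [aqqsl,uqmet] add [qsyo] -> 11 lines: dprb zxu sqk qsyo acmdn bbm wzp xzlou xre vhw ribob
Hunk 2: at line 4 remove [bbm,wzp] add [lydye,skk,lzypl] -> 12 lines: dprb zxu sqk qsyo acmdn lydye skk lzypl xzlou xre vhw ribob
Hunk 3: at line 1 remove [zxu,sqk] add [rli,ydz,evn] -> 13 lines: dprb rli ydz evn qsyo acmdn lydye skk lzypl xzlou xre vhw ribob
Hunk 4: at line 2 remove [evn,qsyo,acmdn] add [wiyh,ymix,kgpl] -> 13 lines: dprb rli ydz wiyh ymix kgpl lydye skk lzypl xzlou xre vhw ribob
Hunk 5: at line 4 remove [ymix,kgpl,lydye] add [twv,rkh,kkyvf] -> 13 lines: dprb rli ydz wiyh twv rkh kkyvf skk lzypl xzlou xre vhw ribob
Hunk 6: at line 9 remove [xzlou,xre,vhw] add [mcgm,fqbe] -> 12 lines: dprb rli ydz wiyh twv rkh kkyvf skk lzypl mcgm fqbe ribob
Final line count: 12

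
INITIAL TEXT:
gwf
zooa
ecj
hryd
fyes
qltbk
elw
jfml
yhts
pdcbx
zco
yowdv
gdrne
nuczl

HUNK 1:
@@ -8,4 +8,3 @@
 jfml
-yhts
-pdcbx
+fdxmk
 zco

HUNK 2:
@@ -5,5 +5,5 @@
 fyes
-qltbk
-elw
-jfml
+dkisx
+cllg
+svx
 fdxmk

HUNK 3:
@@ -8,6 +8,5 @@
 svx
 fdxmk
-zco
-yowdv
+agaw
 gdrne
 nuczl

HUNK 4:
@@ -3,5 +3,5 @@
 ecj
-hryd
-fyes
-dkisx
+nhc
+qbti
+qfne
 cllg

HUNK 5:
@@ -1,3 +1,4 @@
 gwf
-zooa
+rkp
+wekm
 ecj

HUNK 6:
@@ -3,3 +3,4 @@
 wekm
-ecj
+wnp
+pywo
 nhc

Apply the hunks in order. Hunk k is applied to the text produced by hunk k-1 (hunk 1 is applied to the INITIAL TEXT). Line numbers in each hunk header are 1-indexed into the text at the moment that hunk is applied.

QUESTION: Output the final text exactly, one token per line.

Hunk 1: at line 8 remove [yhts,pdcbx] add [fdxmk] -> 13 lines: gwf zooa ecj hryd fyes qltbk elw jfml fdxmk zco yowdv gdrne nuczl
Hunk 2: at line 5 remove [qltbk,elw,jfml] add [dkisx,cllg,svx] -> 13 lines: gwf zooa ecj hryd fyes dkisx cllg svx fdxmk zco yowdv gdrne nuczl
Hunk 3: at line 8 remove [zco,yowdv] add [agaw] -> 12 lines: gwf zooa ecj hryd fyes dkisx cllg svx fdxmk agaw gdrne nuczl
Hunk 4: at line 3 remove [hryd,fyes,dkisx] add [nhc,qbti,qfne] -> 12 lines: gwf zooa ecj nhc qbti qfne cllg svx fdxmk agaw gdrne nuczl
Hunk 5: at line 1 remove [zooa] add [rkp,wekm] -> 13 lines: gwf rkp wekm ecj nhc qbti qfne cllg svx fdxmk agaw gdrne nuczl
Hunk 6: at line 3 remove [ecj] add [wnp,pywo] -> 14 lines: gwf rkp wekm wnp pywo nhc qbti qfne cllg svx fdxmk agaw gdrne nuczl

Answer: gwf
rkp
wekm
wnp
pywo
nhc
qbti
qfne
cllg
svx
fdxmk
agaw
gdrne
nuczl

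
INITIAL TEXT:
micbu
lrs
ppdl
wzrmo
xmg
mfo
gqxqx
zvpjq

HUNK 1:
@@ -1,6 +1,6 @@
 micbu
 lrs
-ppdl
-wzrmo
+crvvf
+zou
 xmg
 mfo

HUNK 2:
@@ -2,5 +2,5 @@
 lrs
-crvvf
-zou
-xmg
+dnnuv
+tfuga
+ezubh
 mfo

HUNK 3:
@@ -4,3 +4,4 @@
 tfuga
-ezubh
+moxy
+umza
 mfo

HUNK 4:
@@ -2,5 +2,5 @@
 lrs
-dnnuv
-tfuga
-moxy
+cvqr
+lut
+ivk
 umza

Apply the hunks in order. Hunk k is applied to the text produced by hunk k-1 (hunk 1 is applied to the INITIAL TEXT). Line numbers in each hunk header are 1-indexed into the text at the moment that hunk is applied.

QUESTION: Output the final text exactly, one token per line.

Answer: micbu
lrs
cvqr
lut
ivk
umza
mfo
gqxqx
zvpjq

Derivation:
Hunk 1: at line 1 remove [ppdl,wzrmo] add [crvvf,zou] -> 8 lines: micbu lrs crvvf zou xmg mfo gqxqx zvpjq
Hunk 2: at line 2 remove [crvvf,zou,xmg] add [dnnuv,tfuga,ezubh] -> 8 lines: micbu lrs dnnuv tfuga ezubh mfo gqxqx zvpjq
Hunk 3: at line 4 remove [ezubh] add [moxy,umza] -> 9 lines: micbu lrs dnnuv tfuga moxy umza mfo gqxqx zvpjq
Hunk 4: at line 2 remove [dnnuv,tfuga,moxy] add [cvqr,lut,ivk] -> 9 lines: micbu lrs cvqr lut ivk umza mfo gqxqx zvpjq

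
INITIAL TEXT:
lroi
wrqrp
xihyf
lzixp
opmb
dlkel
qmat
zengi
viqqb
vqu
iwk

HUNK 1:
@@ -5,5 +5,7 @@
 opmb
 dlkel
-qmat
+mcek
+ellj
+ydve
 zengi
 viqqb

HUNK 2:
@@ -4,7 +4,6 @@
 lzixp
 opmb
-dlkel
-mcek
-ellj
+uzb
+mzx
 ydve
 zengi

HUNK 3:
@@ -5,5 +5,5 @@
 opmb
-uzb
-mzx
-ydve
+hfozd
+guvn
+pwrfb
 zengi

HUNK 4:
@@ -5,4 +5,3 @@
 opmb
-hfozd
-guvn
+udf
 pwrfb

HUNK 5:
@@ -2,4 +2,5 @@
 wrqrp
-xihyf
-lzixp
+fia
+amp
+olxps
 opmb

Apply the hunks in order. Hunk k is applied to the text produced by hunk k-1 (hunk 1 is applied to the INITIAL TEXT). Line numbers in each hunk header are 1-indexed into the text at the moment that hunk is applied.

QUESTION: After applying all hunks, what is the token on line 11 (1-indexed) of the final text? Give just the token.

Answer: vqu

Derivation:
Hunk 1: at line 5 remove [qmat] add [mcek,ellj,ydve] -> 13 lines: lroi wrqrp xihyf lzixp opmb dlkel mcek ellj ydve zengi viqqb vqu iwk
Hunk 2: at line 4 remove [dlkel,mcek,ellj] add [uzb,mzx] -> 12 lines: lroi wrqrp xihyf lzixp opmb uzb mzx ydve zengi viqqb vqu iwk
Hunk 3: at line 5 remove [uzb,mzx,ydve] add [hfozd,guvn,pwrfb] -> 12 lines: lroi wrqrp xihyf lzixp opmb hfozd guvn pwrfb zengi viqqb vqu iwk
Hunk 4: at line 5 remove [hfozd,guvn] add [udf] -> 11 lines: lroi wrqrp xihyf lzixp opmb udf pwrfb zengi viqqb vqu iwk
Hunk 5: at line 2 remove [xihyf,lzixp] add [fia,amp,olxps] -> 12 lines: lroi wrqrp fia amp olxps opmb udf pwrfb zengi viqqb vqu iwk
Final line 11: vqu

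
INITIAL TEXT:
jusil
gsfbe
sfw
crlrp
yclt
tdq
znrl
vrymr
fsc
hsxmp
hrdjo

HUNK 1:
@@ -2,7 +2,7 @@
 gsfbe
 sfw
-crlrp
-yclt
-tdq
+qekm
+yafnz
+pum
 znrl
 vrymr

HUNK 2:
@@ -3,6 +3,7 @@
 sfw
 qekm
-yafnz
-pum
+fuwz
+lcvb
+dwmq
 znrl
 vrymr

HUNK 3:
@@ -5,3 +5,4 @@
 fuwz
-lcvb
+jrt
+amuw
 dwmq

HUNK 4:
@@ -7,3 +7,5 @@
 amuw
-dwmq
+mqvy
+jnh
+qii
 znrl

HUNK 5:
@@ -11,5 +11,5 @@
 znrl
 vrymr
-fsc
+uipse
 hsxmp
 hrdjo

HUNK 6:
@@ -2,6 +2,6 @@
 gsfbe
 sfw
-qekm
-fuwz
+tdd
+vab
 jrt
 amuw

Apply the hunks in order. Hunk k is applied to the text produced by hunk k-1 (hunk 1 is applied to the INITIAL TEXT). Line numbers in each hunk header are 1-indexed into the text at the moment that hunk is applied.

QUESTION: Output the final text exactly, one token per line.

Hunk 1: at line 2 remove [crlrp,yclt,tdq] add [qekm,yafnz,pum] -> 11 lines: jusil gsfbe sfw qekm yafnz pum znrl vrymr fsc hsxmp hrdjo
Hunk 2: at line 3 remove [yafnz,pum] add [fuwz,lcvb,dwmq] -> 12 lines: jusil gsfbe sfw qekm fuwz lcvb dwmq znrl vrymr fsc hsxmp hrdjo
Hunk 3: at line 5 remove [lcvb] add [jrt,amuw] -> 13 lines: jusil gsfbe sfw qekm fuwz jrt amuw dwmq znrl vrymr fsc hsxmp hrdjo
Hunk 4: at line 7 remove [dwmq] add [mqvy,jnh,qii] -> 15 lines: jusil gsfbe sfw qekm fuwz jrt amuw mqvy jnh qii znrl vrymr fsc hsxmp hrdjo
Hunk 5: at line 11 remove [fsc] add [uipse] -> 15 lines: jusil gsfbe sfw qekm fuwz jrt amuw mqvy jnh qii znrl vrymr uipse hsxmp hrdjo
Hunk 6: at line 2 remove [qekm,fuwz] add [tdd,vab] -> 15 lines: jusil gsfbe sfw tdd vab jrt amuw mqvy jnh qii znrl vrymr uipse hsxmp hrdjo

Answer: jusil
gsfbe
sfw
tdd
vab
jrt
amuw
mqvy
jnh
qii
znrl
vrymr
uipse
hsxmp
hrdjo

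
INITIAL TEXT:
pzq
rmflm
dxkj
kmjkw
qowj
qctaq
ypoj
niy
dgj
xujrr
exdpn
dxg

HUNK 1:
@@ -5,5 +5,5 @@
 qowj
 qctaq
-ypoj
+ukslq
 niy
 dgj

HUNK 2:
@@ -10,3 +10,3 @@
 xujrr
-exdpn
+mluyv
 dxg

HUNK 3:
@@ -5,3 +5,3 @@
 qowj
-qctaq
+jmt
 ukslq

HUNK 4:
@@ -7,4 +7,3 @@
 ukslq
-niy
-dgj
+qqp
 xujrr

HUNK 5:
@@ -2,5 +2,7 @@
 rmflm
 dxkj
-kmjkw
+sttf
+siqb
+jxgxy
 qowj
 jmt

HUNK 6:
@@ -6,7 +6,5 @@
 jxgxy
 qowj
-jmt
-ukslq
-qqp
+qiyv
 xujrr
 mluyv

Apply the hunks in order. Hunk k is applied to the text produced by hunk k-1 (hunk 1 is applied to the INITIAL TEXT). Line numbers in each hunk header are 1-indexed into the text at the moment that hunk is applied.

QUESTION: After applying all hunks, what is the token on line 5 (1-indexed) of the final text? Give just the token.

Answer: siqb

Derivation:
Hunk 1: at line 5 remove [ypoj] add [ukslq] -> 12 lines: pzq rmflm dxkj kmjkw qowj qctaq ukslq niy dgj xujrr exdpn dxg
Hunk 2: at line 10 remove [exdpn] add [mluyv] -> 12 lines: pzq rmflm dxkj kmjkw qowj qctaq ukslq niy dgj xujrr mluyv dxg
Hunk 3: at line 5 remove [qctaq] add [jmt] -> 12 lines: pzq rmflm dxkj kmjkw qowj jmt ukslq niy dgj xujrr mluyv dxg
Hunk 4: at line 7 remove [niy,dgj] add [qqp] -> 11 lines: pzq rmflm dxkj kmjkw qowj jmt ukslq qqp xujrr mluyv dxg
Hunk 5: at line 2 remove [kmjkw] add [sttf,siqb,jxgxy] -> 13 lines: pzq rmflm dxkj sttf siqb jxgxy qowj jmt ukslq qqp xujrr mluyv dxg
Hunk 6: at line 6 remove [jmt,ukslq,qqp] add [qiyv] -> 11 lines: pzq rmflm dxkj sttf siqb jxgxy qowj qiyv xujrr mluyv dxg
Final line 5: siqb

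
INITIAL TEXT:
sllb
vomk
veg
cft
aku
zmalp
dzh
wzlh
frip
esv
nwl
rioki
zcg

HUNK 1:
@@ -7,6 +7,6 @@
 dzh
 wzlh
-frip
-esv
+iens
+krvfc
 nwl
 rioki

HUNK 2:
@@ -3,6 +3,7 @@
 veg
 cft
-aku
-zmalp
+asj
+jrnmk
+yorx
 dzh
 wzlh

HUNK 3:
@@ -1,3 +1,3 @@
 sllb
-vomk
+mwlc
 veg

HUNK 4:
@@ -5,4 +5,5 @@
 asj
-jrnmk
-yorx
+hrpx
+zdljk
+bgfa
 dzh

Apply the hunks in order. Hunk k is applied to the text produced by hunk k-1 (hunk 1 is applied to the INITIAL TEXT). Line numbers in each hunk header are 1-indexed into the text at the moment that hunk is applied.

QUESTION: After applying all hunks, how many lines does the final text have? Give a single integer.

Hunk 1: at line 7 remove [frip,esv] add [iens,krvfc] -> 13 lines: sllb vomk veg cft aku zmalp dzh wzlh iens krvfc nwl rioki zcg
Hunk 2: at line 3 remove [aku,zmalp] add [asj,jrnmk,yorx] -> 14 lines: sllb vomk veg cft asj jrnmk yorx dzh wzlh iens krvfc nwl rioki zcg
Hunk 3: at line 1 remove [vomk] add [mwlc] -> 14 lines: sllb mwlc veg cft asj jrnmk yorx dzh wzlh iens krvfc nwl rioki zcg
Hunk 4: at line 5 remove [jrnmk,yorx] add [hrpx,zdljk,bgfa] -> 15 lines: sllb mwlc veg cft asj hrpx zdljk bgfa dzh wzlh iens krvfc nwl rioki zcg
Final line count: 15

Answer: 15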